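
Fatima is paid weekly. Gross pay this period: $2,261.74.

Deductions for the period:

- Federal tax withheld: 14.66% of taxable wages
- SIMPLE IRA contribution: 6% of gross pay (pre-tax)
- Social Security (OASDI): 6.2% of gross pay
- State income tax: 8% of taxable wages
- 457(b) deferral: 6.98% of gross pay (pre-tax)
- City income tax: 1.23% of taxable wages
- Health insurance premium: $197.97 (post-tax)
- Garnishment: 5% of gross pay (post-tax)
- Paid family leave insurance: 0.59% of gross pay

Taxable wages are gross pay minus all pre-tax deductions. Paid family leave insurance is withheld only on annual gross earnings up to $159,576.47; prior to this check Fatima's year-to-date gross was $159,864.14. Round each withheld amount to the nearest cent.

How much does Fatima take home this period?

SIMPLE IRA contribution: $2,261.74 × 0.06 = $135.70
457(b) deferral: $2,261.74 × 0.0698 = $157.87
Pre-tax total = $135.70 + $157.87 = $293.57
Taxable wages = $2,261.74 − $293.57 = $1,968.17
State income tax: $1,968.17 × 0.08 = $157.45
City income tax: $1,968.17 × 0.0123 = $24.21
Federal tax withheld: $1,968.17 × 0.1466 = $288.53
Paid family leave insurance: annual cap $159,576.47 already reached (YTD $159,864.14), so $0.00
Social Security (OASDI): $2,261.74 × 0.062 = $140.23
Health insurance premium: $197.97
Garnishment: $2,261.74 × 0.05 = $113.09
Total deductions = $135.70 + $157.87 + $157.45 + $24.21 + $288.53 + $0.00 + $140.23 + $197.97 + $113.09 = $1,215.05
Net pay = $2,261.74 − $1,215.05 = $1,046.69

$1,046.69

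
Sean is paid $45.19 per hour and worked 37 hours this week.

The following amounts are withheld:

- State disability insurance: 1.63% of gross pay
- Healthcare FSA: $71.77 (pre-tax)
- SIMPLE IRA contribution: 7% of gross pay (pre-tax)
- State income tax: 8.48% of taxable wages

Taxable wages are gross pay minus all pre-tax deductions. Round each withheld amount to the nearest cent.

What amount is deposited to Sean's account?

$1,330.19

Gross pay: 37 × $45.19 = $1,672.03
SIMPLE IRA contribution: $1,672.03 × 0.07 = $117.04
Healthcare FSA: $71.77
Pre-tax total = $117.04 + $71.77 = $188.81
Taxable wages = $1,672.03 − $188.81 = $1,483.22
State income tax: $1,483.22 × 0.0848 = $125.78
State disability insurance: $1,672.03 × 0.0163 = $27.25
Total deductions = $117.04 + $71.77 + $125.78 + $27.25 = $341.84
Net pay = $1,672.03 − $341.84 = $1,330.19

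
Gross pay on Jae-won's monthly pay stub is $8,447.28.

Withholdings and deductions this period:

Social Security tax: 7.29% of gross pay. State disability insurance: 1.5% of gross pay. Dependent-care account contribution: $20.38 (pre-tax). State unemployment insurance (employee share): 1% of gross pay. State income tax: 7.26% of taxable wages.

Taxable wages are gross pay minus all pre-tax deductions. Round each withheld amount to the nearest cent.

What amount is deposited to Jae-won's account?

$6,988.12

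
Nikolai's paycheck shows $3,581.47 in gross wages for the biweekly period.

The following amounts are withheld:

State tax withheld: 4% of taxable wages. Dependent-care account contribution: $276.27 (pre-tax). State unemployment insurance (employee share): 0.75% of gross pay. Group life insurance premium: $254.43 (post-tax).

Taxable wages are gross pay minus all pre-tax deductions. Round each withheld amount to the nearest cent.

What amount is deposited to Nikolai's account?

$2,891.70

Dependent-care account contribution: $276.27
Taxable wages = $3,581.47 − $276.27 = $3,305.20
State tax withheld: $3,305.20 × 0.04 = $132.21
State unemployment insurance (employee share): $3,581.47 × 0.0075 = $26.86
Group life insurance premium: $254.43
Total deductions = $276.27 + $132.21 + $26.86 + $254.43 = $689.77
Net pay = $3,581.47 − $689.77 = $2,891.70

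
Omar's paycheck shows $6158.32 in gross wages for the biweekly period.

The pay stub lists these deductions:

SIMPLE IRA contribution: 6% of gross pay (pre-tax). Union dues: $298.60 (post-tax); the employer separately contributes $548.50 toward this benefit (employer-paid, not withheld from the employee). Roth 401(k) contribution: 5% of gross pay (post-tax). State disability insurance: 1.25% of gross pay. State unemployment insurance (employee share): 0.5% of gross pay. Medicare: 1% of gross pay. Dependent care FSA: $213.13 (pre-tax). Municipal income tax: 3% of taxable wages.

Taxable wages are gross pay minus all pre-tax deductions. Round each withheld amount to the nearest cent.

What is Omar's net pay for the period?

SIMPLE IRA contribution: $6158.32 × 0.06 = $369.50
Dependent care FSA: $213.13
Pre-tax total = $369.50 + $213.13 = $582.63
Taxable wages = $6158.32 − $582.63 = $5575.69
Municipal income tax: $5575.69 × 0.03 = $167.27
Medicare: $6158.32 × 0.01 = $61.58
State unemployment insurance (employee share): $6158.32 × 0.005 = $30.79
State disability insurance: $6158.32 × 0.0125 = $76.98
Roth 401(k) contribution: $6158.32 × 0.05 = $307.92
Union dues: $298.60
(Employer's $548.50 toward union dues is not withheld from the employee.)
Total deductions = $369.50 + $213.13 + $167.27 + $61.58 + $30.79 + $76.98 + $307.92 + $298.60 = $1525.77
Net pay = $6158.32 − $1525.77 = $4632.55

$4632.55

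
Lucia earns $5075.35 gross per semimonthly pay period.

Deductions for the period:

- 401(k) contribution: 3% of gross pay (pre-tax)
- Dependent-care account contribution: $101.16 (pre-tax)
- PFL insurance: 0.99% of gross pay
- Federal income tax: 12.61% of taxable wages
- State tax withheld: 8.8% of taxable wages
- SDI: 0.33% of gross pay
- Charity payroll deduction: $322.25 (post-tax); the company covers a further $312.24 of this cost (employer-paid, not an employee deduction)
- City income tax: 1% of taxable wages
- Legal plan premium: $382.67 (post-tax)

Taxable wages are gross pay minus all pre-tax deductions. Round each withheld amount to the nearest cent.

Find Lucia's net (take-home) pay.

$2969.41

401(k) contribution: $5075.35 × 0.03 = $152.26
Dependent-care account contribution: $101.16
Pre-tax total = $152.26 + $101.16 = $253.42
Taxable wages = $5075.35 − $253.42 = $4821.93
State tax withheld: $4821.93 × 0.088 = $424.33
City income tax: $4821.93 × 0.01 = $48.22
Federal income tax: $4821.93 × 0.1261 = $608.05
PFL insurance: $5075.35 × 0.0099 = $50.25
SDI: $5075.35 × 0.0033 = $16.75
Legal plan premium: $382.67
Charity payroll deduction: $322.25
(Employer's $312.24 toward charity payroll deduction is not withheld from the employee.)
Total deductions = $152.26 + $101.16 + $424.33 + $48.22 + $608.05 + $50.25 + $16.75 + $382.67 + $322.25 = $2105.94
Net pay = $5075.35 − $2105.94 = $2969.41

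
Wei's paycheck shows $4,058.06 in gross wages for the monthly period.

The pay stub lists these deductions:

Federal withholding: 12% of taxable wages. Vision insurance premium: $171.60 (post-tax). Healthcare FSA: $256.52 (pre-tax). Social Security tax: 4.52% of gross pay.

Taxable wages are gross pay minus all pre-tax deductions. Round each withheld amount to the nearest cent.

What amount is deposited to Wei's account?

$2,990.34

Healthcare FSA: $256.52
Taxable wages = $4,058.06 − $256.52 = $3,801.54
Federal withholding: $3,801.54 × 0.12 = $456.18
Social Security tax: $4,058.06 × 0.0452 = $183.42
Vision insurance premium: $171.60
Total deductions = $256.52 + $456.18 + $183.42 + $171.60 = $1,067.72
Net pay = $4,058.06 − $1,067.72 = $2,990.34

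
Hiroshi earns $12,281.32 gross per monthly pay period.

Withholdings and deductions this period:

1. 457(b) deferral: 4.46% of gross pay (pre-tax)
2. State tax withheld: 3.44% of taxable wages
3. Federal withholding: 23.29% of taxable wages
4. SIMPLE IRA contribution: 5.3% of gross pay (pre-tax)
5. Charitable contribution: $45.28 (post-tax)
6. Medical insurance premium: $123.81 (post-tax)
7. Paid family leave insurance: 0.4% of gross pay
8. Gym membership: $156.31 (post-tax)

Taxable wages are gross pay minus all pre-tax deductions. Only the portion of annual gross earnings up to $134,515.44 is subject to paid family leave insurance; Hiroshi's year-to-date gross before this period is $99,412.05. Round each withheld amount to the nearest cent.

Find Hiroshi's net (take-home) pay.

$7,745.74

SIMPLE IRA contribution: $12,281.32 × 0.053 = $650.91
457(b) deferral: $12,281.32 × 0.0446 = $547.75
Pre-tax total = $650.91 + $547.75 = $1,198.66
Taxable wages = $12,281.32 − $1,198.66 = $11,082.66
State tax withheld: $11,082.66 × 0.0344 = $381.24
Federal withholding: $11,082.66 × 0.2329 = $2,581.15
Paid family leave insurance: cap not yet reached, full $12,281.32 is subject → $12,281.32 × 0.004 = $49.13
Charitable contribution: $45.28
Medical insurance premium: $123.81
Gym membership: $156.31
Total deductions = $650.91 + $547.75 + $381.24 + $2,581.15 + $49.13 + $45.28 + $123.81 + $156.31 = $4,535.58
Net pay = $12,281.32 − $4,535.58 = $7,745.74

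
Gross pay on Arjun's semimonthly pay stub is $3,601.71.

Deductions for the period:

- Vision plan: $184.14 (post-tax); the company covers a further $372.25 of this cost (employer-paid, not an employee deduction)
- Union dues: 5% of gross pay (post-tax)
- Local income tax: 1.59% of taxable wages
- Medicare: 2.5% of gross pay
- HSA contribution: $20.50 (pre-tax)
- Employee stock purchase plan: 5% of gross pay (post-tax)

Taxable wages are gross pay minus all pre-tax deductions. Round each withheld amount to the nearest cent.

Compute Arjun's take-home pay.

$2,889.91

HSA contribution: $20.50
Taxable wages = $3,601.71 − $20.50 = $3,581.21
Local income tax: $3,581.21 × 0.0159 = $56.94
Medicare: $3,601.71 × 0.025 = $90.04
Employee stock purchase plan: $3,601.71 × 0.05 = $180.09
Vision plan: $184.14
Union dues: $3,601.71 × 0.05 = $180.09
(Employer's $372.25 toward vision plan is not withheld from the employee.)
Total deductions = $20.50 + $56.94 + $90.04 + $180.09 + $184.14 + $180.09 = $711.80
Net pay = $3,601.71 − $711.80 = $2,889.91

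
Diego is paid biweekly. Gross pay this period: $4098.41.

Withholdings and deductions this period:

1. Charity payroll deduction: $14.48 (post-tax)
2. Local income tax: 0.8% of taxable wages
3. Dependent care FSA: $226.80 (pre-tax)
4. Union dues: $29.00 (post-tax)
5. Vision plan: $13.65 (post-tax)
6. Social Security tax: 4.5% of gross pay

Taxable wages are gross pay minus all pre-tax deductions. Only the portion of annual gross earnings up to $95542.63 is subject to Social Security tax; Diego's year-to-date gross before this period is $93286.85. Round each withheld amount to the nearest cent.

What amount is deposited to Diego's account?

$3682.00

Dependent care FSA: $226.80
Taxable wages = $4098.41 − $226.80 = $3871.61
Local income tax: $3871.61 × 0.008 = $30.97
Social Security tax: only $95542.63 − $93286.85 = $2255.78 of this check is subject → $2255.78 × 0.045 = $101.51
Vision plan: $13.65
Union dues: $29.00
Charity payroll deduction: $14.48
Total deductions = $226.80 + $30.97 + $101.51 + $13.65 + $29.00 + $14.48 = $416.41
Net pay = $4098.41 − $416.41 = $3682.00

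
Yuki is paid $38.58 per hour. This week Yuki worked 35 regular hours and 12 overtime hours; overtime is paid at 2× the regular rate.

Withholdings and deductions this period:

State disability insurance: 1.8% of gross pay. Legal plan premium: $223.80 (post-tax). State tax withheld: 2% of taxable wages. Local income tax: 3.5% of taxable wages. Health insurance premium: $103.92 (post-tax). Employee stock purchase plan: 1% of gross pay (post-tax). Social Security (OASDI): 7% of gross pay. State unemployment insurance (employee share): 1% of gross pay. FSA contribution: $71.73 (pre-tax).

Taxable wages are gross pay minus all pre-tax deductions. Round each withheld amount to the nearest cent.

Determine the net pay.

Regular pay: 35 × $38.58 = $1,350.30
Overtime pay: 12 × $38.58 × 2 = $925.92
Gross pay = $1,350.30 + $925.92 = $2,276.22
FSA contribution: $71.73
Taxable wages = $2,276.22 − $71.73 = $2,204.49
Local income tax: $2,204.49 × 0.035 = $77.16
State tax withheld: $2,204.49 × 0.02 = $44.09
State unemployment insurance (employee share): $2,276.22 × 0.01 = $22.76
State disability insurance: $2,276.22 × 0.018 = $40.97
Social Security (OASDI): $2,276.22 × 0.07 = $159.34
Health insurance premium: $103.92
Employee stock purchase plan: $2,276.22 × 0.01 = $22.76
Legal plan premium: $223.80
Total deductions = $71.73 + $77.16 + $44.09 + $22.76 + $40.97 + $159.34 + $103.92 + $22.76 + $223.80 = $766.53
Net pay = $2,276.22 − $766.53 = $1,509.69

$1,509.69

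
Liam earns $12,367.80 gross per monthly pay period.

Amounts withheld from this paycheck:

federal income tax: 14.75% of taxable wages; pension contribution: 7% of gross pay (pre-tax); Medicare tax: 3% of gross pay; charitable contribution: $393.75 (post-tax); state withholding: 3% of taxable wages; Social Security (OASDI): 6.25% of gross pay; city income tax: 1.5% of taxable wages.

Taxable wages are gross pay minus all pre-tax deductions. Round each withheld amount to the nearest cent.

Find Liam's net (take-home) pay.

$7,750.14

Pension contribution: $12,367.80 × 0.07 = $865.75
Taxable wages = $12,367.80 − $865.75 = $11,502.05
Federal income tax: $11,502.05 × 0.1475 = $1,696.55
State withholding: $11,502.05 × 0.03 = $345.06
City income tax: $11,502.05 × 0.015 = $172.53
Medicare tax: $12,367.80 × 0.03 = $371.03
Social Security (OASDI): $12,367.80 × 0.0625 = $772.99
Charitable contribution: $393.75
Total deductions = $865.75 + $1,696.55 + $345.06 + $172.53 + $371.03 + $772.99 + $393.75 = $4,617.66
Net pay = $12,367.80 − $4,617.66 = $7,750.14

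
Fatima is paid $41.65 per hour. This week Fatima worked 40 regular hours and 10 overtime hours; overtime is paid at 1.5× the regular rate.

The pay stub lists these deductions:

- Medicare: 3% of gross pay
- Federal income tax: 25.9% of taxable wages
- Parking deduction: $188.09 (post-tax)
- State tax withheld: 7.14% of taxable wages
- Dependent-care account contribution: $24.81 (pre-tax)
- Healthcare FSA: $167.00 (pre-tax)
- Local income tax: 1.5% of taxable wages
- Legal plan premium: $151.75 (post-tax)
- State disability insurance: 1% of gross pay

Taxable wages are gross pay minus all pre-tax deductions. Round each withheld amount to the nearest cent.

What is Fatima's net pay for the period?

Regular pay: 40 × $41.65 = $1,666.00
Overtime pay: 10 × $41.65 × 1.5 = $624.75
Gross pay = $1,666.00 + $624.75 = $2,290.75
Healthcare FSA: $167.00
Dependent-care account contribution: $24.81
Pre-tax total = $167.00 + $24.81 = $191.81
Taxable wages = $2,290.75 − $191.81 = $2,098.94
Local income tax: $2,098.94 × 0.015 = $31.48
Federal income tax: $2,098.94 × 0.259 = $543.63
State tax withheld: $2,098.94 × 0.0714 = $149.86
Medicare: $2,290.75 × 0.03 = $68.72
State disability insurance: $2,290.75 × 0.01 = $22.91
Legal plan premium: $151.75
Parking deduction: $188.09
Total deductions = $167.00 + $24.81 + $31.48 + $543.63 + $149.86 + $68.72 + $22.91 + $151.75 + $188.09 = $1,348.25
Net pay = $2,290.75 − $1,348.25 = $942.50

$942.50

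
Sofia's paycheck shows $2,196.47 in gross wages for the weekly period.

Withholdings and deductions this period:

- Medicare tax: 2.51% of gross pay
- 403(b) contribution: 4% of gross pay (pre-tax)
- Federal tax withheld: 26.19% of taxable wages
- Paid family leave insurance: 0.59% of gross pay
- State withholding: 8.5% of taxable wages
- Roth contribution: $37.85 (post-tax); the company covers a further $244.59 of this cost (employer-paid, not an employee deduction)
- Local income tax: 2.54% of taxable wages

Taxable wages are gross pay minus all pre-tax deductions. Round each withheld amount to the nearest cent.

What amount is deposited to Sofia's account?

$1,217.64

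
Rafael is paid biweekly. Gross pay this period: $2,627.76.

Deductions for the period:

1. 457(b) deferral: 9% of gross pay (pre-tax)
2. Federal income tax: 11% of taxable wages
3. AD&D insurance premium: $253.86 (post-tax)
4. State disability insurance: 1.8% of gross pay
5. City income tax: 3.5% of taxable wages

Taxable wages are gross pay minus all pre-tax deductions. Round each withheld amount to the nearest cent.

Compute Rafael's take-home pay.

$1,743.37

457(b) deferral: $2,627.76 × 0.09 = $236.50
Taxable wages = $2,627.76 − $236.50 = $2,391.26
Federal income tax: $2,391.26 × 0.11 = $263.04
City income tax: $2,391.26 × 0.035 = $83.69
State disability insurance: $2,627.76 × 0.018 = $47.30
AD&D insurance premium: $253.86
Total deductions = $236.50 + $263.04 + $83.69 + $47.30 + $253.86 = $884.39
Net pay = $2,627.76 − $884.39 = $1,743.37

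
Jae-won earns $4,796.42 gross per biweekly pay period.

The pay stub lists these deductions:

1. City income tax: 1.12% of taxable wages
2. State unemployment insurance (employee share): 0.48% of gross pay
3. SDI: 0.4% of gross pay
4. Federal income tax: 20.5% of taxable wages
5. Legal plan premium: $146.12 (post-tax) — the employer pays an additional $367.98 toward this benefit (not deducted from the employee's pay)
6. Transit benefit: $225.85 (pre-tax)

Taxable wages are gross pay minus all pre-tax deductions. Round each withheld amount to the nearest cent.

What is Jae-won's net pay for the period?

Transit benefit: $225.85
Taxable wages = $4,796.42 − $225.85 = $4,570.57
City income tax: $4,570.57 × 0.0112 = $51.19
Federal income tax: $4,570.57 × 0.205 = $936.97
State unemployment insurance (employee share): $4,796.42 × 0.0048 = $23.02
SDI: $4,796.42 × 0.004 = $19.19
Legal plan premium: $146.12
(Employer's $367.98 toward legal plan premium is not withheld from the employee.)
Total deductions = $225.85 + $51.19 + $936.97 + $23.02 + $19.19 + $146.12 = $1,402.34
Net pay = $4,796.42 − $1,402.34 = $3,394.08

$3,394.08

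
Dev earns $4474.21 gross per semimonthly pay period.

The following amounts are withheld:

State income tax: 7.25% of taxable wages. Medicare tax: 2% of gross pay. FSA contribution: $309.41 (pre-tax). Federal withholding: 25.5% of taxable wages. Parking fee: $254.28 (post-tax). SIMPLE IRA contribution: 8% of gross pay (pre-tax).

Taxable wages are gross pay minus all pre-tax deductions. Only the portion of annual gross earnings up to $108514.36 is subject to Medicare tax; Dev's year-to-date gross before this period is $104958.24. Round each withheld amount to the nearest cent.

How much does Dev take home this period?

SIMPLE IRA contribution: $4474.21 × 0.08 = $357.94
FSA contribution: $309.41
Pre-tax total = $357.94 + $309.41 = $667.35
Taxable wages = $4474.21 − $667.35 = $3806.86
State income tax: $3806.86 × 0.0725 = $276.00
Federal withholding: $3806.86 × 0.255 = $970.75
Medicare tax: only $108514.36 − $104958.24 = $3556.12 of this check is subject → $3556.12 × 0.02 = $71.12
Parking fee: $254.28
Total deductions = $357.94 + $309.41 + $276.00 + $970.75 + $71.12 + $254.28 = $2239.50
Net pay = $4474.21 − $2239.50 = $2234.71

$2234.71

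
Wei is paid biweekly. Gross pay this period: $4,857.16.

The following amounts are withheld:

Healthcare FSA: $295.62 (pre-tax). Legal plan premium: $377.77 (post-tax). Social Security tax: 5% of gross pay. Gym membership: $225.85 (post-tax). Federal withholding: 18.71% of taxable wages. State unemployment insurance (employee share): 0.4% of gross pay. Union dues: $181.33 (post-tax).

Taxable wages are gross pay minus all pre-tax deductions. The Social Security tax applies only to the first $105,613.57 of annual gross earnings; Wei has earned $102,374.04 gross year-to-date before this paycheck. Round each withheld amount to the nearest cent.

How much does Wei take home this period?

Healthcare FSA: $295.62
Taxable wages = $4,857.16 − $295.62 = $4,561.54
Federal withholding: $4,561.54 × 0.1871 = $853.46
State unemployment insurance (employee share): $4,857.16 × 0.004 = $19.43
Social Security tax: only $105,613.57 − $102,374.04 = $3,239.53 of this check is subject → $3,239.53 × 0.05 = $161.98
Union dues: $181.33
Legal plan premium: $377.77
Gym membership: $225.85
Total deductions = $295.62 + $853.46 + $19.43 + $161.98 + $181.33 + $377.77 + $225.85 = $2,115.44
Net pay = $4,857.16 − $2,115.44 = $2,741.72

$2,741.72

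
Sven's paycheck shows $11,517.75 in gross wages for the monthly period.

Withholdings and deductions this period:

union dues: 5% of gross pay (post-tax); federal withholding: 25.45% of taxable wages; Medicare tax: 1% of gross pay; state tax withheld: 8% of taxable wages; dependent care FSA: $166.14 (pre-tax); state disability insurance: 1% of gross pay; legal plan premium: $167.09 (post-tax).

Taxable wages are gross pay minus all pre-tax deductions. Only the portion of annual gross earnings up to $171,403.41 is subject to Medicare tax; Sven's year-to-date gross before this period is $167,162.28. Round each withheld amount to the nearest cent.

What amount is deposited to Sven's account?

Dependent care FSA: $166.14
Taxable wages = $11,517.75 − $166.14 = $11,351.61
State tax withheld: $11,351.61 × 0.08 = $908.13
Federal withholding: $11,351.61 × 0.2545 = $2,888.98
State disability insurance: $11,517.75 × 0.01 = $115.18
Medicare tax: only $171,403.41 − $167,162.28 = $4,241.13 of this check is subject → $4,241.13 × 0.01 = $42.41
Legal plan premium: $167.09
Union dues: $11,517.75 × 0.05 = $575.89
Total deductions = $166.14 + $908.13 + $2,888.98 + $115.18 + $42.41 + $167.09 + $575.89 = $4,863.82
Net pay = $11,517.75 − $4,863.82 = $6,653.93

$6,653.93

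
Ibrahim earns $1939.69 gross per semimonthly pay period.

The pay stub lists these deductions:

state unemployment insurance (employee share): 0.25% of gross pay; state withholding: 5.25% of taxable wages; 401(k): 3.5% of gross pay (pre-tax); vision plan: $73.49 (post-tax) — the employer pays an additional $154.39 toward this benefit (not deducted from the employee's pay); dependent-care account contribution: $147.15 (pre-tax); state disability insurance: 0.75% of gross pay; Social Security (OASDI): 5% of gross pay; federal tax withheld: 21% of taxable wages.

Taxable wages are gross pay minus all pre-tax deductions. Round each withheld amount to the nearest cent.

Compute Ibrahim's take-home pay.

$1082.06

Dependent-care account contribution: $147.15
401(k): $1939.69 × 0.035 = $67.89
Pre-tax total = $147.15 + $67.89 = $215.04
Taxable wages = $1939.69 − $215.04 = $1724.65
State withholding: $1724.65 × 0.0525 = $90.54
Federal tax withheld: $1724.65 × 0.21 = $362.18
State disability insurance: $1939.69 × 0.0075 = $14.55
Social Security (OASDI): $1939.69 × 0.05 = $96.98
State unemployment insurance (employee share): $1939.69 × 0.0025 = $4.85
Vision plan: $73.49
(Employer's $154.39 toward vision plan is not withheld from the employee.)
Total deductions = $147.15 + $67.89 + $90.54 + $362.18 + $14.55 + $96.98 + $4.85 + $73.49 = $857.63
Net pay = $1939.69 − $857.63 = $1082.06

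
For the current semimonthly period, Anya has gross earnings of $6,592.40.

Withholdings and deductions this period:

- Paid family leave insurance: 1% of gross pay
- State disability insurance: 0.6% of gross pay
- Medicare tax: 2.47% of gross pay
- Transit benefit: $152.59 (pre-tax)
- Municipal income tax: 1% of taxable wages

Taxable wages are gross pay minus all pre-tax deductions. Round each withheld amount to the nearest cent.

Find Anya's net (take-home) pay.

$6,107.11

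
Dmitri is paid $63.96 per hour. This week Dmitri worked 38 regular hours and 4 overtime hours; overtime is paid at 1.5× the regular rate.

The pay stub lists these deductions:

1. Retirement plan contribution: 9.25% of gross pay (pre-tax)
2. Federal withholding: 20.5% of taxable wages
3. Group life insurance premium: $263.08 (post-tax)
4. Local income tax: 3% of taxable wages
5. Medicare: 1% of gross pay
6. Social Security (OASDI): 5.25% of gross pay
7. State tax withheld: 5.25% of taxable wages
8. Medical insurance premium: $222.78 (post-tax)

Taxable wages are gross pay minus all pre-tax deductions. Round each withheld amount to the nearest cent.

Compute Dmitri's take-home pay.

$1157.92

Regular pay: 38 × $63.96 = $2430.48
Overtime pay: 4 × $63.96 × 1.5 = $383.76
Gross pay = $2430.48 + $383.76 = $2814.24
Retirement plan contribution: $2814.24 × 0.0925 = $260.32
Taxable wages = $2814.24 − $260.32 = $2553.92
Federal withholding: $2553.92 × 0.205 = $523.55
State tax withheld: $2553.92 × 0.0525 = $134.08
Local income tax: $2553.92 × 0.03 = $76.62
Social Security (OASDI): $2814.24 × 0.0525 = $147.75
Medicare: $2814.24 × 0.01 = $28.14
Medical insurance premium: $222.78
Group life insurance premium: $263.08
Total deductions = $260.32 + $523.55 + $134.08 + $76.62 + $147.75 + $28.14 + $222.78 + $263.08 = $1656.32
Net pay = $2814.24 − $1656.32 = $1157.92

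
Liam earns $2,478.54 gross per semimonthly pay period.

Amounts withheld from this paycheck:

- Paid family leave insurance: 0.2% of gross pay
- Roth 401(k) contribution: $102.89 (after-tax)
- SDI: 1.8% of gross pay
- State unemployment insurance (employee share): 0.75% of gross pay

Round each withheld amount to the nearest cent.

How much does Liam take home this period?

State unemployment insurance (employee share): $2,478.54 × 0.0075 = $18.59
Paid family leave insurance: $2,478.54 × 0.002 = $4.96
SDI: $2,478.54 × 0.018 = $44.61
Roth 401(k) contribution: $102.89
Total deductions = $18.59 + $4.96 + $44.61 + $102.89 = $171.05
Net pay = $2,478.54 − $171.05 = $2,307.49

$2,307.49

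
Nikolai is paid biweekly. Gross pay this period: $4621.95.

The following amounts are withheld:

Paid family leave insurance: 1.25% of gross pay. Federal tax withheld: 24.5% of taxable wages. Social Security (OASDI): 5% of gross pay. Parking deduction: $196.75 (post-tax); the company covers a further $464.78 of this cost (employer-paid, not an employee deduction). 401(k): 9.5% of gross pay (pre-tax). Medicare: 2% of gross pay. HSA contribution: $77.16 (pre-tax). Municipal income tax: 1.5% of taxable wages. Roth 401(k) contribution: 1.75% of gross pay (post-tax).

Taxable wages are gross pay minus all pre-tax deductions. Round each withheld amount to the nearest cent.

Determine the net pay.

HSA contribution: $77.16
401(k): $4621.95 × 0.095 = $439.09
Pre-tax total = $77.16 + $439.09 = $516.25
Taxable wages = $4621.95 − $516.25 = $4105.70
Municipal income tax: $4105.70 × 0.015 = $61.59
Federal tax withheld: $4105.70 × 0.245 = $1005.90
Social Security (OASDI): $4621.95 × 0.05 = $231.10
Medicare: $4621.95 × 0.02 = $92.44
Paid family leave insurance: $4621.95 × 0.0125 = $57.77
Roth 401(k) contribution: $4621.95 × 0.0175 = $80.88
Parking deduction: $196.75
(Employer's $464.78 toward parking deduction is not withheld from the employee.)
Total deductions = $77.16 + $439.09 + $61.59 + $1005.90 + $231.10 + $92.44 + $57.77 + $80.88 + $196.75 = $2242.68
Net pay = $4621.95 − $2242.68 = $2379.27

$2379.27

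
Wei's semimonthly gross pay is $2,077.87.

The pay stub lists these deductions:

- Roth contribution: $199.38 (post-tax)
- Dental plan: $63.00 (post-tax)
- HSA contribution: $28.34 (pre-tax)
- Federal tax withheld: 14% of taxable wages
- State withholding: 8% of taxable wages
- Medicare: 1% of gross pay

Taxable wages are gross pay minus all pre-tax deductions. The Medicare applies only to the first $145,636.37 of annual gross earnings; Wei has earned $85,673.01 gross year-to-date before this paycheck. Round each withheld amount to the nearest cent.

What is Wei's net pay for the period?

HSA contribution: $28.34
Taxable wages = $2,077.87 − $28.34 = $2,049.53
Federal tax withheld: $2,049.53 × 0.14 = $286.93
State withholding: $2,049.53 × 0.08 = $163.96
Medicare: cap not yet reached, full $2,077.87 is subject → $2,077.87 × 0.01 = $20.78
Roth contribution: $199.38
Dental plan: $63.00
Total deductions = $28.34 + $286.93 + $163.96 + $20.78 + $199.38 + $63.00 = $762.39
Net pay = $2,077.87 − $762.39 = $1,315.48

$1,315.48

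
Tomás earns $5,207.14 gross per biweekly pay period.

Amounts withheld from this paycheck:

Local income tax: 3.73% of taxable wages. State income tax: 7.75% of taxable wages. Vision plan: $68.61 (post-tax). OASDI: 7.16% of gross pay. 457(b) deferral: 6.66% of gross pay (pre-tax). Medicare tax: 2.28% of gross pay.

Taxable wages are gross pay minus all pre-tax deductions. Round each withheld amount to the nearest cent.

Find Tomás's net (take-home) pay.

457(b) deferral: $5,207.14 × 0.0666 = $346.80
Taxable wages = $5,207.14 − $346.80 = $4,860.34
State income tax: $4,860.34 × 0.0775 = $376.68
Local income tax: $4,860.34 × 0.0373 = $181.29
OASDI: $5,207.14 × 0.0716 = $372.83
Medicare tax: $5,207.14 × 0.0228 = $118.72
Vision plan: $68.61
Total deductions = $346.80 + $376.68 + $181.29 + $372.83 + $118.72 + $68.61 = $1,464.93
Net pay = $5,207.14 − $1,464.93 = $3,742.21

$3,742.21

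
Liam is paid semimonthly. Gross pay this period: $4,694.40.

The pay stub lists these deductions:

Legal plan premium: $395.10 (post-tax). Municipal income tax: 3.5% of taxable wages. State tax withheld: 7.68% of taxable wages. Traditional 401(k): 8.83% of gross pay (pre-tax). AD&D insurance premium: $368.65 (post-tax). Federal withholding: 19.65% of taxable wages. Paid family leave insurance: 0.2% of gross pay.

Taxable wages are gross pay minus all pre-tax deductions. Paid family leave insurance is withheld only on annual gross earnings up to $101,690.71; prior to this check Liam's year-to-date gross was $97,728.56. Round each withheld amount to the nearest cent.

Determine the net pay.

$2,188.72

Traditional 401(k): $4,694.40 × 0.0883 = $414.52
Taxable wages = $4,694.40 − $414.52 = $4,279.88
Federal withholding: $4,279.88 × 0.1965 = $841.00
Municipal income tax: $4,279.88 × 0.035 = $149.80
State tax withheld: $4,279.88 × 0.0768 = $328.69
Paid family leave insurance: only $101,690.71 − $97,728.56 = $3,962.15 of this check is subject → $3,962.15 × 0.002 = $7.92
Legal plan premium: $395.10
AD&D insurance premium: $368.65
Total deductions = $414.52 + $841.00 + $149.80 + $328.69 + $7.92 + $395.10 + $368.65 = $2,505.68
Net pay = $4,694.40 − $2,505.68 = $2,188.72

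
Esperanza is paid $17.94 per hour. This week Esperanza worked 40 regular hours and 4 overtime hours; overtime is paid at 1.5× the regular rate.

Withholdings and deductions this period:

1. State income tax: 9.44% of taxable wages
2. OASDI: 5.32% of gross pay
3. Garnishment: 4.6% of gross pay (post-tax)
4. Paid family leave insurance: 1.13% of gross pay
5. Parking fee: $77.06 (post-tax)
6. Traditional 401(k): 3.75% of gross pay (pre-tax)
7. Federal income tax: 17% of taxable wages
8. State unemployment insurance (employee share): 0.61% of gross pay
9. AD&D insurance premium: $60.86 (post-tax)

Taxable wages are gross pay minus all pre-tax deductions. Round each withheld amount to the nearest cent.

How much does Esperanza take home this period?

$350.14

Regular pay: 40 × $17.94 = $717.60
Overtime pay: 4 × $17.94 × 1.5 = $107.64
Gross pay = $717.60 + $107.64 = $825.24
Traditional 401(k): $825.24 × 0.0375 = $30.95
Taxable wages = $825.24 − $30.95 = $794.29
State income tax: $794.29 × 0.0944 = $74.98
Federal income tax: $794.29 × 0.17 = $135.03
Paid family leave insurance: $825.24 × 0.0113 = $9.33
OASDI: $825.24 × 0.0532 = $43.90
State unemployment insurance (employee share): $825.24 × 0.0061 = $5.03
Parking fee: $77.06
AD&D insurance premium: $60.86
Garnishment: $825.24 × 0.046 = $37.96
Total deductions = $30.95 + $74.98 + $135.03 + $9.33 + $43.90 + $5.03 + $77.06 + $60.86 + $37.96 = $475.10
Net pay = $825.24 − $475.10 = $350.14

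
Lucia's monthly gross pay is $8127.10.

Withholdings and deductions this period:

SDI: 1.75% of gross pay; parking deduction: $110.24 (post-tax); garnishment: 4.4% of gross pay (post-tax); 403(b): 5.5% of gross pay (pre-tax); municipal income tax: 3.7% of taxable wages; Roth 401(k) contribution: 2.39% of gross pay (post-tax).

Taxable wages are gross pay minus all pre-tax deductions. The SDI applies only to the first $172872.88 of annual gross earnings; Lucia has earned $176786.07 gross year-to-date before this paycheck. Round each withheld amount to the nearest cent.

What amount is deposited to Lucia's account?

$6733.88

403(b): $8127.10 × 0.055 = $446.99
Taxable wages = $8127.10 − $446.99 = $7680.11
Municipal income tax: $7680.11 × 0.037 = $284.16
SDI: annual cap $172872.88 already reached (YTD $176786.07), so $0.00
Roth 401(k) contribution: $8127.10 × 0.0239 = $194.24
Garnishment: $8127.10 × 0.044 = $357.59
Parking deduction: $110.24
Total deductions = $446.99 + $284.16 + $0.00 + $194.24 + $357.59 + $110.24 = $1393.22
Net pay = $8127.10 − $1393.22 = $6733.88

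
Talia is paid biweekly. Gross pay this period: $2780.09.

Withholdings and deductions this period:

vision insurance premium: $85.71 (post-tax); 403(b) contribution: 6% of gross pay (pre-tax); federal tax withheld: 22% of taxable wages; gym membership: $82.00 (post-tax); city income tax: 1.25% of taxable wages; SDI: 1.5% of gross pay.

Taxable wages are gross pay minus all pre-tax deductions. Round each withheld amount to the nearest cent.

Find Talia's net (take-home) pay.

$1796.28

403(b) contribution: $2780.09 × 0.06 = $166.81
Taxable wages = $2780.09 − $166.81 = $2613.28
Federal tax withheld: $2613.28 × 0.22 = $574.92
City income tax: $2613.28 × 0.0125 = $32.67
SDI: $2780.09 × 0.015 = $41.70
Vision insurance premium: $85.71
Gym membership: $82.00
Total deductions = $166.81 + $574.92 + $32.67 + $41.70 + $85.71 + $82.00 = $983.81
Net pay = $2780.09 − $983.81 = $1796.28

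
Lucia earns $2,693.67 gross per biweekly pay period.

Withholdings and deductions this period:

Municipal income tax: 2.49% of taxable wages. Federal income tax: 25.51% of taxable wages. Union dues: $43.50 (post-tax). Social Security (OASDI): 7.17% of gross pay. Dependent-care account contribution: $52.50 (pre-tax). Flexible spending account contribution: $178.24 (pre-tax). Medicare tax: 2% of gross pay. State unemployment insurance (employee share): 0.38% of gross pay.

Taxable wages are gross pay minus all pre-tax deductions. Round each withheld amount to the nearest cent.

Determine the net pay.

$1,472.56

Dependent-care account contribution: $52.50
Flexible spending account contribution: $178.24
Pre-tax total = $52.50 + $178.24 = $230.74
Taxable wages = $2,693.67 − $230.74 = $2,462.93
Municipal income tax: $2,462.93 × 0.0249 = $61.33
Federal income tax: $2,462.93 × 0.2551 = $628.29
Social Security (OASDI): $2,693.67 × 0.0717 = $193.14
Medicare tax: $2,693.67 × 0.02 = $53.87
State unemployment insurance (employee share): $2,693.67 × 0.0038 = $10.24
Union dues: $43.50
Total deductions = $52.50 + $178.24 + $61.33 + $628.29 + $193.14 + $53.87 + $10.24 + $43.50 = $1,221.11
Net pay = $2,693.67 − $1,221.11 = $1,472.56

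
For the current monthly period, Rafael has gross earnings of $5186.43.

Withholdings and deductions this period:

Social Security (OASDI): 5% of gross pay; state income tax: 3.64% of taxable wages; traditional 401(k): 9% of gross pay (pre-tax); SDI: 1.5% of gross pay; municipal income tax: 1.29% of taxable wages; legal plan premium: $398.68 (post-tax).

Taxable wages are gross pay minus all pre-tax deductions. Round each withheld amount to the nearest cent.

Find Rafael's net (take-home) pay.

$3751.17

Traditional 401(k): $5186.43 × 0.09 = $466.78
Taxable wages = $5186.43 − $466.78 = $4719.65
Municipal income tax: $4719.65 × 0.0129 = $60.88
State income tax: $4719.65 × 0.0364 = $171.80
Social Security (OASDI): $5186.43 × 0.05 = $259.32
SDI: $5186.43 × 0.015 = $77.80
Legal plan premium: $398.68
Total deductions = $466.78 + $60.88 + $171.80 + $259.32 + $77.80 + $398.68 = $1435.26
Net pay = $5186.43 − $1435.26 = $3751.17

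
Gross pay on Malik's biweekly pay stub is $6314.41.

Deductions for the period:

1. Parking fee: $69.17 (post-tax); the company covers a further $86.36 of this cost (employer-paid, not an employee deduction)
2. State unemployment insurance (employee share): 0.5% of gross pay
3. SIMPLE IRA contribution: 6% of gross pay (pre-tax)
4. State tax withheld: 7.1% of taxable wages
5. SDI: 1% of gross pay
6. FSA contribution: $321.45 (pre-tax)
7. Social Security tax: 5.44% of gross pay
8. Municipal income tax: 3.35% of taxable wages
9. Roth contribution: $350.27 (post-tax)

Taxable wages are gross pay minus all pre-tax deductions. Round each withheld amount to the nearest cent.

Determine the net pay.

FSA contribution: $321.45
SIMPLE IRA contribution: $6314.41 × 0.06 = $378.86
Pre-tax total = $321.45 + $378.86 = $700.31
Taxable wages = $6314.41 − $700.31 = $5614.10
State tax withheld: $5614.10 × 0.071 = $398.60
Municipal income tax: $5614.10 × 0.0335 = $188.07
State unemployment insurance (employee share): $6314.41 × 0.005 = $31.57
Social Security tax: $6314.41 × 0.0544 = $343.50
SDI: $6314.41 × 0.01 = $63.14
Roth contribution: $350.27
Parking fee: $69.17
(Employer's $86.36 toward parking fee is not withheld from the employee.)
Total deductions = $321.45 + $378.86 + $398.60 + $188.07 + $31.57 + $343.50 + $63.14 + $350.27 + $69.17 = $2144.63
Net pay = $6314.41 − $2144.63 = $4169.78

$4169.78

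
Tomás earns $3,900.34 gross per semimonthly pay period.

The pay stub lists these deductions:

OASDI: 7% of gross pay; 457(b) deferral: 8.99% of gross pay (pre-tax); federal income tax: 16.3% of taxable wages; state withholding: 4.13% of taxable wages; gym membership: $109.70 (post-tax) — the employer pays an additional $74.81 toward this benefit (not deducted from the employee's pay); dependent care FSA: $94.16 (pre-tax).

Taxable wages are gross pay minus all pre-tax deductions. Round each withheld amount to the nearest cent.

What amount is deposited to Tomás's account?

$2,366.86

457(b) deferral: $3,900.34 × 0.0899 = $350.64
Dependent care FSA: $94.16
Pre-tax total = $350.64 + $94.16 = $444.80
Taxable wages = $3,900.34 − $444.80 = $3,455.54
Federal income tax: $3,455.54 × 0.163 = $563.25
State withholding: $3,455.54 × 0.0413 = $142.71
OASDI: $3,900.34 × 0.07 = $273.02
Gym membership: $109.70
(Employer's $74.81 toward gym membership is not withheld from the employee.)
Total deductions = $350.64 + $94.16 + $563.25 + $142.71 + $273.02 + $109.70 = $1,533.48
Net pay = $3,900.34 − $1,533.48 = $2,366.86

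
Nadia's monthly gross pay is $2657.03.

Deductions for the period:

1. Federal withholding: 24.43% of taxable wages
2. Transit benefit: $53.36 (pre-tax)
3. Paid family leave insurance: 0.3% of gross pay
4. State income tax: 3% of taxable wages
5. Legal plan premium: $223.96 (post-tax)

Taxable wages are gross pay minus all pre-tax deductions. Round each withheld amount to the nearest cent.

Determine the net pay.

Transit benefit: $53.36
Taxable wages = $2657.03 − $53.36 = $2603.67
Federal withholding: $2603.67 × 0.2443 = $636.08
State income tax: $2603.67 × 0.03 = $78.11
Paid family leave insurance: $2657.03 × 0.003 = $7.97
Legal plan premium: $223.96
Total deductions = $53.36 + $636.08 + $78.11 + $7.97 + $223.96 = $999.48
Net pay = $2657.03 − $999.48 = $1657.55

$1657.55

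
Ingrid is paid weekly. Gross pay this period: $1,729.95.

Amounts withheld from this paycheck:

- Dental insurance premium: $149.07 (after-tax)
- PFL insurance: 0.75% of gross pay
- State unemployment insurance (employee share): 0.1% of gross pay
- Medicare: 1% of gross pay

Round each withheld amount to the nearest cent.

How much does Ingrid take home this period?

Medicare: $1,729.95 × 0.01 = $17.30
PFL insurance: $1,729.95 × 0.0075 = $12.97
State unemployment insurance (employee share): $1,729.95 × 0.001 = $1.73
Dental insurance premium: $149.07
Total deductions = $17.30 + $12.97 + $1.73 + $149.07 = $181.07
Net pay = $1,729.95 − $181.07 = $1,548.88

$1,548.88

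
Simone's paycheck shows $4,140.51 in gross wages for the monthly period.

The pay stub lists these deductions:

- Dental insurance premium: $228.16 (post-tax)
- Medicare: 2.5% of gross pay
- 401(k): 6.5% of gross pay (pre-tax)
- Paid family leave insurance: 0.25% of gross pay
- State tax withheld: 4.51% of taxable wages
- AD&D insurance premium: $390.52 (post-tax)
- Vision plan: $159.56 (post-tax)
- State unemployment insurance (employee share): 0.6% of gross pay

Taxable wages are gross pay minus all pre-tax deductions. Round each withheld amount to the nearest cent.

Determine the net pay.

$2,779.84

401(k): $4,140.51 × 0.065 = $269.13
Taxable wages = $4,140.51 − $269.13 = $3,871.38
State tax withheld: $3,871.38 × 0.0451 = $174.60
Medicare: $4,140.51 × 0.025 = $103.51
State unemployment insurance (employee share): $4,140.51 × 0.006 = $24.84
Paid family leave insurance: $4,140.51 × 0.0025 = $10.35
Dental insurance premium: $228.16
Vision plan: $159.56
AD&D insurance premium: $390.52
Total deductions = $269.13 + $174.60 + $103.51 + $24.84 + $10.35 + $228.16 + $159.56 + $390.52 = $1,360.67
Net pay = $4,140.51 − $1,360.67 = $2,779.84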